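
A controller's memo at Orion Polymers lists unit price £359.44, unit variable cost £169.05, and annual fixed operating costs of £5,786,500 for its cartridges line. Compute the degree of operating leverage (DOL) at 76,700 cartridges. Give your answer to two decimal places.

1.66

Total contribution margin = 76,700 × £190.39 = £14,602,913.00.
Subtracting fixed costs: EBIT = £14,602,913.00 − £5,786,500 = £8,816,413.00.
Degree of operating leverage = £14,602,913.00 / £8,816,413.00 = 1.6563.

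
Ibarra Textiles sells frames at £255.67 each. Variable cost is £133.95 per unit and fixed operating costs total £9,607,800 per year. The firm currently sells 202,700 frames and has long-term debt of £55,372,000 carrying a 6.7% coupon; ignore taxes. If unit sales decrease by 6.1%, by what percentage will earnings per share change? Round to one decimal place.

-13.3%

At 202,700 units, contribution = 202,700 × £121.72 = £24,672,644.00.
Operating income = contribution − fixed costs = £24,672,644.00 − £9,607,800 = £15,064,844.00.
Interest = £3,709,924.00, so EBIT − I = £11,354,920.00.
DCL = total CM / (EBIT − I) = £24,672,644.00 / £11,354,920.00 = 2.1729.
EPS therefore changes by 2.1729 × (-6.1%) = -13.3%.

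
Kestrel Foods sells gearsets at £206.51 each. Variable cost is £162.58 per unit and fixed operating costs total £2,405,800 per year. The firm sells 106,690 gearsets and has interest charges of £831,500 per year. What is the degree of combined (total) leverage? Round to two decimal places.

Total contribution margin = 106,690 × £43.93 = £4,686,891.70.
EBIT = £4,686,891.70 − £2,405,800 = £2,281,091.70. Interest = £831,500.00, so EBIT − I = £1,449,591.70.
Degree of total leverage = total CM / (EBIT − interest) = £4,686,891.70 / £1,449,591.70 = 3.2332.

3.23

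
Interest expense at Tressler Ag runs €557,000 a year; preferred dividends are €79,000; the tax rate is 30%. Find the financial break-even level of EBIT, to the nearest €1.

€669,857

Preferred dividends are paid after tax, so their pre-tax equivalent is €79,000 ÷ (1 − 0.30) = €112,857.14.
EPS = 0 when EBIT covers interest plus the pre-tax preferred burden: €557,000 + €112,857.14 = €669,857.14.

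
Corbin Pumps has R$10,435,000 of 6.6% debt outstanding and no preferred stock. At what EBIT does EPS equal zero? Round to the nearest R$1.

R$688,710

Annual interest = 6.6% × R$10,435,000 = R$688,710.00.
Without preferred stock the financial break-even is simply EBIT = interest = R$688,710.00.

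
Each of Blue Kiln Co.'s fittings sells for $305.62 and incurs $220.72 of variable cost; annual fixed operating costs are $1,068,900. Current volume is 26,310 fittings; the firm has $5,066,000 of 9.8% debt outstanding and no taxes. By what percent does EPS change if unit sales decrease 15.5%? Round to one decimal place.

Contribution at this volume is 26,310 × $84.90 = $2,233,719.00.
Operating income = contribution − fixed costs = $2,233,719.00 − $1,068,900 = $1,164,819.00.
Interest = $496,468.00, so EBIT − I = $668,351.00.
Degree of combined leverage = contribution ÷ (EBIT − I) = $2,233,719.00 ÷ $668,351.00 = 3.3421.
EPS therefore changes by 3.3421 × (-15.5%) = -51.8%.

-51.8%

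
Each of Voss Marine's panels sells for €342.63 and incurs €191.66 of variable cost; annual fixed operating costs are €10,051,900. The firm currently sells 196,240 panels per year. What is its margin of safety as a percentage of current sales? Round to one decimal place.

66.1%

Each unit contributes €342.63 − €191.66 = €150.97. Break-even units = €10,051,900 ÷ €150.97 = 66,582.10; break-even revenue = 66,582.10 × €342.63 = €22,813,025.75.
Actual sales revenue = 196,240 × €342.63 = €67,237,711.20.
Margin of safety = (€67,237,711.20 − €22,813,025.75) ÷ €67,237,711.20 = 66.1%.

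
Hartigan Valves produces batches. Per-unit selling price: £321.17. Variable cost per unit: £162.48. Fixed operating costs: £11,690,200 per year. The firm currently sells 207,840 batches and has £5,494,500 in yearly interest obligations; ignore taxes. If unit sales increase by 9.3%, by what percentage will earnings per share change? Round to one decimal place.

+19.4%

Total contribution margin = 207,840 × £158.69 = £32,982,129.60.
EBIT = £32,982,129.60 − £11,690,200 = £21,291,929.60.
After interest of £5,494,500.00, pre-tax earnings = £15,797,429.60.
DCL = total CM / (EBIT − I) = £32,982,129.60 / £15,797,429.60 = 2.0878.
EPS therefore changes by 2.0878 × (+9.3%) = +19.4%.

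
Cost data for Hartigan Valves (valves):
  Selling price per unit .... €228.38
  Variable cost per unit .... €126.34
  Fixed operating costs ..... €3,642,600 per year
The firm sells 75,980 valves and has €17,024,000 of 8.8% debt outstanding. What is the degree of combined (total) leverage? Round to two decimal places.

At 75,980 units, contribution = 75,980 × €102.04 = €7,752,999.20.
Subtracting fixed costs: EBIT = €7,752,999.20 − €3,642,600 = €4,110,399.20. Interest = €1,498,112.00.
DOL = €7,752,999.20 ÷ €4,110,399.20 = 1.8862; DFL = €4,110,399.20 ÷ €2,612,287.20 = 1.5735.
Combined leverage = 1.8862 × 1.5735 = 2.9679.

2.97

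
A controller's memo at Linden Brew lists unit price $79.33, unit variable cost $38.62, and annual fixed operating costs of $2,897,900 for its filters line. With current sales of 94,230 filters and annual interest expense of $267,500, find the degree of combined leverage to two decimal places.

5.72

Contribution at this volume is 94,230 × $40.71 = $3,836,103.30.
EBIT = $3,836,103.30 − $2,897,900 = $938,203.30. Interest = $267,500.00.
DOL = $3,836,103.30 ÷ $938,203.30 = 4.0888; DFL = $938,203.30 ÷ $670,703.30 = 1.3988.
Combined leverage = 4.0888 × 1.3988 = 5.7194.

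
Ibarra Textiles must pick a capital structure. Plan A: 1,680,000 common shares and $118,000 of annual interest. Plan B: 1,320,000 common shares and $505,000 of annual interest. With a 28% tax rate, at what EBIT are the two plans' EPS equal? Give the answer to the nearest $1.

$1,924,000

Set EPS_A = EPS_B: (EBIT − $118,000)(1 − 0.28) ÷ 1,680,000 = (EBIT − $505,000)(1 − 0.28) ÷ 1,320,000.
The (1 − t) factor cancels: (EBIT − 118,000) × 1,320,000 = (EBIT − 505,000) × 1,680,000.
EBIT × (1,680,000 − 1,320,000) = 505,000 × 1,680,000 − 118,000 × 1,320,000 = 692,640,000,000, so EBIT = 692,640,000,000 ÷ 360,000 = 1,924,000.00.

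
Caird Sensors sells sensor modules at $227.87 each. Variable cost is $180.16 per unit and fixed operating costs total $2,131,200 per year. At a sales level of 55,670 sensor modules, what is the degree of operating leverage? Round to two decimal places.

At 55,670 units, contribution = 55,670 × $47.71 = $2,656,015.70.
Operating income = contribution − fixed costs = $2,656,015.70 − $2,131,200 = $524,815.70.
So DOL = total CM / EBIT = $2,656,015.70 / $524,815.70 = 5.0609.

5.06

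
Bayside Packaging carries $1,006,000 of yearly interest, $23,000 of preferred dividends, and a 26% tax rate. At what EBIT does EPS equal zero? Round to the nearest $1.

$1,037,081

Grossing the preferred dividend up to pre-tax terms: $23,000 / (1 − 0.26) = $31,081.08.
Financial break-even EBIT = interest + D_p ÷ (1 − t) = $1,006,000 + $31,081.08 = $1,037,081.08.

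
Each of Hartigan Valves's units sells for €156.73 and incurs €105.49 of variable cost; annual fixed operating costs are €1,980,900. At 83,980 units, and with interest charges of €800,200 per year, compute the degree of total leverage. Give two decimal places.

Contribution at this volume is 83,980 × €51.24 = €4,303,135.20.
EBIT = €4,303,135.20 − €1,980,900 = €2,322,235.20. Interest = €800,200.00.
DOL = €4,303,135.20 ÷ €2,322,235.20 = 1.8530; DFL = €2,322,235.20 ÷ €1,522,035.20 = 1.5257.
Combined leverage = 1.8530 × 1.5257 = 2.8271.

2.83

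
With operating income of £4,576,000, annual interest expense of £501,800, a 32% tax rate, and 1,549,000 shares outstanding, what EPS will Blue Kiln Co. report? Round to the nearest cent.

£1.79

Pre-tax income = £4,576,000 − £501,800.00 = £4,074,200.00.
Net income = £4,074,200.00 × (1 − 0.32) = £2,770,456.00.
Per share: £2,770,456.00 / 1,549,000 shares = £1.79.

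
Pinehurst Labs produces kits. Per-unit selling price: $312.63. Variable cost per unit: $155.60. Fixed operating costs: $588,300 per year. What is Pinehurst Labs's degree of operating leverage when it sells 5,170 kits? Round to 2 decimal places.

Total contribution margin = 5,170 × $157.03 = $811,845.10.
Subtracting fixed costs: EBIT = $811,845.10 − $588,300 = $223,545.10.
DOL = contribution ÷ EBIT = $811,845.10 ÷ $223,545.10 = 3.6317.

3.63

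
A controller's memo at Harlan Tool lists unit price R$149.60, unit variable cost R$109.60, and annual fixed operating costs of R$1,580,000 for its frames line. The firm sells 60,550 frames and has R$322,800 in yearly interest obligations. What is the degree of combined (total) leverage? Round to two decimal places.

Contribution at this volume is 60,550 × R$40.00 = R$2,422,000.00.
Subtracting fixed costs: EBIT = R$2,422,000.00 − R$1,580,000 = R$842,000.00. Interest = R$322,800.00, so EBIT − I = R$519,200.00.
Degree of total leverage = total CM / (EBIT − interest) = R$2,422,000.00 / R$519,200.00 = 4.6649.

4.66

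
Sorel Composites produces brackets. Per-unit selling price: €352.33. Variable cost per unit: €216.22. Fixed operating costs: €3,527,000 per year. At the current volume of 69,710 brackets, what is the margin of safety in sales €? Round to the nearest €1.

Contribution margin per unit = €352.33 − €216.22 = €136.11. Break-even units = €3,527,000 ÷ €136.11 = 25,912.86; break-even revenue = 25,912.86 × €352.33 = €9,129,879.58.
Actual sales revenue = 69,710 × €352.33 = €24,560,924.30.
Margin of safety = €24,560,924.30 − €9,129,879.58 = €15,431,045.

€15,431,045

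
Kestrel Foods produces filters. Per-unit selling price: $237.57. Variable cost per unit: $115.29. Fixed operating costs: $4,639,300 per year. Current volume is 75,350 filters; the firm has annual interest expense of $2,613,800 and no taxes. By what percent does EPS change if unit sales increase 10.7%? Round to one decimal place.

+50.3%

Total contribution margin = 75,350 × $122.28 = $9,213,798.00.
Subtracting fixed costs: EBIT = $9,213,798.00 − $4,639,300 = $4,574,498.00.
Interest = $2,613,800.00, so EBIT − I = $1,960,698.00.
DCL = total CM / (EBIT − I) = $9,213,798.00 / $1,960,698.00 = 4.6992.
EPS therefore changes by 4.6992 × (+10.7%) = +50.3%.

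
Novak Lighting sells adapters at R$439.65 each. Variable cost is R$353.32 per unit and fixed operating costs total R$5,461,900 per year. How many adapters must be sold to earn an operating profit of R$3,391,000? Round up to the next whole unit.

Contribution margin per unit = R$439.65 − R$353.32 = R$86.33.
Units = (FC + target) / CM = (R$5,461,900 + R$3,391,000) / R$86.33 = 102,547.20, so 102,548 adapters.

102,548 adapters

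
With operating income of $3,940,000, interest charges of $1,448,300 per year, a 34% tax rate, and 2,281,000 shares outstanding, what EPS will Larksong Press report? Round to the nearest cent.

$0.72

Pre-tax income = $3,940,000 − $1,448,300.00 = $2,491,700.00.
After tax at 34%: net income = $2,491,700.00 × 0.66 = $1,644,522.00.
Per share: $1,644,522.00 / 2,281,000 shares = $0.72.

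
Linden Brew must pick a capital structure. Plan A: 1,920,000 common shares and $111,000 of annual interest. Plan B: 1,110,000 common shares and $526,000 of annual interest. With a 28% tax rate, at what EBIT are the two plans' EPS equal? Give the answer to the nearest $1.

At indifference, (EBIT − 111,000)(1 − t)/1,920,000 = (EBIT − 526,000)(1 − t)/1,110,000.
Cancelling (1 − t) and cross-multiplying: 1,110,000·(EBIT − 111,000) = 1,920,000·(EBIT − 526,000).
EBIT × (1,920,000 − 1,110,000) = 526,000 × 1,920,000 − 111,000 × 1,110,000 = 886,710,000,000, so EBIT = 886,710,000,000 ÷ 810,000 = 1,094,703.70.

$1,094,704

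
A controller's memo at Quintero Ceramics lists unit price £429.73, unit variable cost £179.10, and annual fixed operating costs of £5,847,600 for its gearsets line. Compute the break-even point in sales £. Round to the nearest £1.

Contribution margin per unit = £429.73 − £179.10 = £250.63, a CM ratio of £250.63 ÷ £429.73 = 0.5832.
Break-even sales = FC ÷ CM ratio = £5,847,600 × £429.73 / £250.63 = £10,026,290.

£10,026,290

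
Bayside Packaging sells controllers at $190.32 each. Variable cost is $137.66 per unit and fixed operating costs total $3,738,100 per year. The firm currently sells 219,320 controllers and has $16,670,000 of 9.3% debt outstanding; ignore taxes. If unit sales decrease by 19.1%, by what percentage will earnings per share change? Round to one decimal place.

-35.2%

Total contribution margin = 219,320 × $52.66 = $11,549,391.20.
Subtracting fixed costs: EBIT = $11,549,391.20 − $3,738,100 = $7,811,291.20.
After interest of $1,550,310.00, pre-tax earnings = $6,260,981.20.
Degree of combined leverage = contribution ÷ (EBIT − I) = $11,549,391.20 ÷ $6,260,981.20 = 1.8447.
%ΔEPS = DCL × %ΔSales = 1.8447 × -19.1% = -35.2%.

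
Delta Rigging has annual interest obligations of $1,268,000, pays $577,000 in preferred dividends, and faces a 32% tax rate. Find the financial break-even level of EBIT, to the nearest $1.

Preferred dividends are paid after tax, so their pre-tax equivalent is $577,000 ÷ (1 − 0.32) = $848,529.41.
Financial break-even EBIT = interest + D_p ÷ (1 − t) = $1,268,000 + $848,529.41 = $2,116,529.41.

$2,116,529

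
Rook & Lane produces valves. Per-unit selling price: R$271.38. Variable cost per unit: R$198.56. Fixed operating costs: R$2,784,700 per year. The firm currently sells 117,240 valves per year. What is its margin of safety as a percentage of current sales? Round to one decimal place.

Each unit contributes R$271.38 − R$198.56 = R$72.82. Break-even units = R$2,784,700 ÷ R$72.82 = 38,240.87; break-even revenue = 38,240.87 × R$271.38 = R$10,377,806.73.
Current sales = 117,240 × R$271.38 = R$31,816,591.20.
Margin of safety = (R$31,816,591.20 − R$10,377,806.73) ÷ R$31,816,591.20 = 67.4%.

67.4%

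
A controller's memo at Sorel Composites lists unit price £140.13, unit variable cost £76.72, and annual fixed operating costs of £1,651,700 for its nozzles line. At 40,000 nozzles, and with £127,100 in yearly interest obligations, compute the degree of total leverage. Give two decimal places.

3.35

Contribution at this volume is 40,000 × £63.41 = £2,536,400.00.
Operating income = contribution − fixed costs = £2,536,400.00 − £1,651,700 = £884,700.00. Interest = £127,100.00.
DOL = £2,536,400.00 ÷ £884,700.00 = 2.8670; DFL = £884,700.00 ÷ £757,600.00 = 1.1678.
DCL = DOL × DFL = 2.8670 × 1.1678 = 3.3481.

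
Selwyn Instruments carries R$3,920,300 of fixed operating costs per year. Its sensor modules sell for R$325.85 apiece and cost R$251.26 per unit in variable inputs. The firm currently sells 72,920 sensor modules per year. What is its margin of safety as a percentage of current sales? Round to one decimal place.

27.9%

Each unit contributes R$325.85 − R$251.26 = R$74.59. Break-even units = R$3,920,300 ÷ R$74.59 = 52,557.98; break-even revenue = 52,557.98 × R$325.85 = R$17,126,018.97.
Actual sales revenue = 72,920 × R$325.85 = R$23,760,982.00.
Margin of safety = (R$23,760,982.00 − R$17,126,018.97) ÷ R$23,760,982.00 = 27.9%.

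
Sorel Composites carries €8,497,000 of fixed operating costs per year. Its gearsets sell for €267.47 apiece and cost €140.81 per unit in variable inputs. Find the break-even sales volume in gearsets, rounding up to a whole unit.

Each unit contributes €267.47 − €140.81 = €126.66.
Break-even volume = fixed costs ÷ CM per unit = €8,497,000 ÷ €126.66 = 67,085.11, so 67,086 gearsets.

67,086 gearsets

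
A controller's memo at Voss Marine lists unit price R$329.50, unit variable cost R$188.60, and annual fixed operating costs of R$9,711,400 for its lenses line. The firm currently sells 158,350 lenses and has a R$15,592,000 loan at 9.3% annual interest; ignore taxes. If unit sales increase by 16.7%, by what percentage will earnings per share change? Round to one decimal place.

Contribution at this volume is 158,350 × R$140.90 = R$22,311,515.00.
Subtracting fixed costs: EBIT = R$22,311,515.00 − R$9,711,400 = R$12,600,115.00.
Interest = R$1,450,056.00, so EBIT − I = R$11,150,059.00.
Degree of combined leverage = contribution ÷ (EBIT − I) = R$22,311,515.00 ÷ R$11,150,059.00 = 2.0010.
EPS therefore changes by 2.0010 × (+16.7%) = +33.4%.

+33.4%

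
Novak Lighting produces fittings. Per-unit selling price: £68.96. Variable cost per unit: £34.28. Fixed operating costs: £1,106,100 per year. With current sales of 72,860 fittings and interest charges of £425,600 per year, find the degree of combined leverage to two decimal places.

2.54

Contribution at this volume is 72,860 × £34.68 = £2,526,784.80.
EBIT = £2,526,784.80 − £1,106,100 = £1,420,684.80. Interest = £425,600.00.
DOL = £2,526,784.80 ÷ £1,420,684.80 = 1.7786; DFL = £1,420,684.80 ÷ £995,084.80 = 1.4277.
DCL = DOL × DFL = 1.7786 × 1.4277 = 2.5393.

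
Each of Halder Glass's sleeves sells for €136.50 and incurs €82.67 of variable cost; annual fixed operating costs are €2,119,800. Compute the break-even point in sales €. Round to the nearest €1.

CM per unit = €136.50 − €82.67 = €53.83; CM ratio = €53.83 / €136.50 = 0.3944.
Break-even sales = FC ÷ CM ratio = €2,119,800 × €136.50 / €53.83 = €5,375,306.

€5,375,306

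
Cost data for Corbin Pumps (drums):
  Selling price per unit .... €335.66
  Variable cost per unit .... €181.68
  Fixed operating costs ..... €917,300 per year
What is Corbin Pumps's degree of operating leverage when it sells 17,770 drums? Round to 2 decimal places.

Contribution at this volume is 17,770 × €153.98 = €2,736,224.60.
Operating income = contribution − fixed costs = €2,736,224.60 − €917,300 = €1,818,924.60.
DOL = contribution ÷ EBIT = €2,736,224.60 ÷ €1,818,924.60 = 1.5043.

1.50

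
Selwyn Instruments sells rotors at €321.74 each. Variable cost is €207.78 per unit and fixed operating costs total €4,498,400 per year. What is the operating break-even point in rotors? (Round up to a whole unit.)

Contribution margin per unit = €321.74 − €207.78 = €113.96.
Break-even Q = €4,498,400 / €113.96 = 39,473.50 → 39,474 rotors.

39,474 rotors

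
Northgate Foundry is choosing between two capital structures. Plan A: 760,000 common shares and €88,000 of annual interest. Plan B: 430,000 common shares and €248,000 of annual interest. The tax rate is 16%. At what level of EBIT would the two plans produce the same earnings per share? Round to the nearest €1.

€456,485

Set EPS_A = EPS_B: (EBIT − €88,000)(1 − 0.16) ÷ 760,000 = (EBIT − €248,000)(1 − 0.16) ÷ 430,000.
The (1 − t) factor cancels: (EBIT − 88,000) × 430,000 = (EBIT − 248,000) × 760,000.
Solving, EBIT = (248,000·760,000 − 88,000·430,000) / (760,000 − 430,000) = 150,640,000,000 / 330,000 = 456,484.85.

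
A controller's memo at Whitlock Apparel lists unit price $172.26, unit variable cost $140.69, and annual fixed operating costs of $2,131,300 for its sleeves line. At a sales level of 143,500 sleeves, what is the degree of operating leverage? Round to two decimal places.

1.89

Contribution at this volume is 143,500 × $31.57 = $4,530,295.00.
EBIT = $4,530,295.00 − $2,131,300 = $2,398,995.00.
DOL = contribution ÷ EBIT = $4,530,295.00 ÷ $2,398,995.00 = 1.8884.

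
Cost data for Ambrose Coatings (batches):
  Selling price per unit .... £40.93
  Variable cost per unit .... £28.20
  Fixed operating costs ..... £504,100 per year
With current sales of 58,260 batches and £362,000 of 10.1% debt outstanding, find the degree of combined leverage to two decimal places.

Contribution at this volume is 58,260 × £12.73 = £741,649.80.
Subtracting fixed costs: EBIT = £741,649.80 − £504,100 = £237,549.80. Interest = £36,562.00, so EBIT − I = £200,987.80.
DCL = contribution ÷ (EBIT − I) = £741,649.80 ÷ £200,987.80 = 3.6900.

3.69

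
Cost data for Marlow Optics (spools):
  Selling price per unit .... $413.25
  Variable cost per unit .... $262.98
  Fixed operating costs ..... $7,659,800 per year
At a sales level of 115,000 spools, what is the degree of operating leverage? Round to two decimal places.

1.80

At 115,000 units, contribution = 115,000 × $150.27 = $17,281,050.00.
Subtracting fixed costs: EBIT = $17,281,050.00 − $7,659,800 = $9,621,250.00.
Degree of operating leverage = $17,281,050.00 / $9,621,250.00 = 1.7961.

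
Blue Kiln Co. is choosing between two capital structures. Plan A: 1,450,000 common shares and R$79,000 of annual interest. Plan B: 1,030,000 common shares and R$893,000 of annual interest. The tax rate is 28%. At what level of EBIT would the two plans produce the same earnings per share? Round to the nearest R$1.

R$2,889,238

Set EPS_A = EPS_B: (EBIT − R$79,000)(1 − 0.28) ÷ 1,450,000 = (EBIT − R$893,000)(1 − 0.28) ÷ 1,030,000.
Cancelling (1 − t) and cross-multiplying: 1,030,000·(EBIT − 79,000) = 1,450,000·(EBIT − 893,000).
Solving, EBIT = (893,000·1,450,000 − 79,000·1,030,000) / (1,450,000 − 1,030,000) = 1,213,480,000,000 / 420,000 = 2,889,238.10.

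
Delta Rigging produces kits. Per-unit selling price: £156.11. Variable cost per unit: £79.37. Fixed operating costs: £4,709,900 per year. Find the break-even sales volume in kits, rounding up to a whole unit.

Unit CM = price − variable cost = £156.11 − £79.37 = £76.74.
Break-even Q = £4,709,900 / £76.74 = 61,374.77 → 61,375 kits.

61,375 kits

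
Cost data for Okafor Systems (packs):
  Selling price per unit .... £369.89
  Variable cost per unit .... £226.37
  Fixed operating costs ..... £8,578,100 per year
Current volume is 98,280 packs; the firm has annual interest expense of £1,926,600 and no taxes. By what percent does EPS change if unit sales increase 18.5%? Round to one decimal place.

+72.5%

Contribution at this volume is 98,280 × £143.52 = £14,105,145.60.
Subtracting fixed costs: EBIT = £14,105,145.60 − £8,578,100 = £5,527,045.60.
After interest of £1,926,600.00, pre-tax earnings = £3,600,445.60.
Degree of combined leverage = contribution ÷ (EBIT − I) = £14,105,145.60 ÷ £3,600,445.60 = 3.9176.
%ΔEPS = DCL × %ΔSales = 3.9176 × +18.5% = +72.5%.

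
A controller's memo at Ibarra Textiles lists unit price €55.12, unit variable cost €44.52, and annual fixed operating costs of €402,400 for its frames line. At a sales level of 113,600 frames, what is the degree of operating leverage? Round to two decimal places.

1.50

Contribution at this volume is 113,600 × €10.60 = €1,204,160.00.
EBIT = €1,204,160.00 − €402,400 = €801,760.00.
DOL = contribution ÷ EBIT = €1,204,160.00 ÷ €801,760.00 = 1.5019.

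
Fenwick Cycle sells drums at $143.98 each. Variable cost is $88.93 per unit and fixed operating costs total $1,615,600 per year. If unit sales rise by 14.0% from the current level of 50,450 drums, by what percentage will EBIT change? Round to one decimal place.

+33.5%

Contribution at this volume is 50,450 × $55.05 = $2,777,272.50.
Operating income = contribution − fixed costs = $2,777,272.50 − $1,615,600 = $1,161,672.50.
Degree of operating leverage = $2,777,272.50 / $1,161,672.50 = 2.3908.
%ΔEBIT = DOL × %ΔSales = 2.3908 × +14.0% = +33.5%.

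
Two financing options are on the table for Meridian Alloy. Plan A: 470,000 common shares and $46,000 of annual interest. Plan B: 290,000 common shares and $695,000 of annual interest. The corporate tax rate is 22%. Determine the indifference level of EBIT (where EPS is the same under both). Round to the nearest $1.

$1,740,611

Set EPS_A = EPS_B: (EBIT − $46,000)(1 − 0.22) ÷ 470,000 = (EBIT − $695,000)(1 − 0.22) ÷ 290,000.
The (1 − t) factor cancels: (EBIT − 46,000) × 290,000 = (EBIT − 695,000) × 470,000.
EBIT × (470,000 − 290,000) = 695,000 × 470,000 − 46,000 × 290,000 = 313,310,000,000, so EBIT = 313,310,000,000 ÷ 180,000 = 1,740,611.11.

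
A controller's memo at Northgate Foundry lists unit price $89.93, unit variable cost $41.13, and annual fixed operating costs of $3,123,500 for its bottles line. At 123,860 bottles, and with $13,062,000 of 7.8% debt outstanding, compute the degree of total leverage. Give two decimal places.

Total contribution margin = 123,860 × $48.80 = $6,044,368.00.
Subtracting fixed costs: EBIT = $6,044,368.00 − $3,123,500 = $2,920,868.00. Interest = $1,018,836.00, so EBIT − I = $1,902,032.00.
DCL = contribution ÷ (EBIT − I) = $6,044,368.00 ÷ $1,902,032.00 = 3.1778.

3.18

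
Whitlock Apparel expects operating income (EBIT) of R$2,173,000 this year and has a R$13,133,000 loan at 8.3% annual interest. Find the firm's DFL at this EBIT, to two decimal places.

Annual interest charges come to R$1,090,039.00.
Degree of financial leverage = EBIT / (EBIT − interest) = R$2,173,000 / R$1,082,961.00 = 2.0065.

2.01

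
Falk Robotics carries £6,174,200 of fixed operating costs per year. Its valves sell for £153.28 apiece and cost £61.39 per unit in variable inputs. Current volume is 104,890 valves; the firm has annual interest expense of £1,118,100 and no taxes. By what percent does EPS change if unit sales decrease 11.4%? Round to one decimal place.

-46.8%

Contribution at this volume is 104,890 × £91.89 = £9,638,342.10.
Subtracting fixed costs: EBIT = £9,638,342.10 − £6,174,200 = £3,464,142.10.
After interest of £1,118,100.00, pre-tax earnings = £2,346,042.10.
DCL = total CM / (EBIT − I) = £9,638,342.10 / £2,346,042.10 = 4.1083.
EPS therefore changes by 4.1083 × (-11.4%) = -46.8%.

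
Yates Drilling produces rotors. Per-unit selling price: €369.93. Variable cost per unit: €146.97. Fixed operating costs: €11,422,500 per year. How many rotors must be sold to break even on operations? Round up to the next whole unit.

51,232 rotors

Contribution margin per unit = €369.93 − €146.97 = €222.96.
Break-even volume = fixed costs ÷ CM per unit = €11,422,500 ÷ €222.96 = 51,231.16, so 51,232 rotors.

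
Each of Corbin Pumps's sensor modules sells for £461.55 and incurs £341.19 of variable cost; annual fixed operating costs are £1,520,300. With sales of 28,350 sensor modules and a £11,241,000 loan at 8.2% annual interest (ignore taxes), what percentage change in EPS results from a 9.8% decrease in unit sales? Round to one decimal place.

-34.5%

Total contribution margin = 28,350 × £120.36 = £3,412,206.00.
Operating income = contribution − fixed costs = £3,412,206.00 − £1,520,300 = £1,891,906.00.
After interest of £921,762.00, pre-tax earnings = £970,144.00.
DCL = total CM / (EBIT − I) = £3,412,206.00 / £970,144.00 = 3.5172.
EPS therefore changes by 3.5172 × (-9.8%) = -34.5%.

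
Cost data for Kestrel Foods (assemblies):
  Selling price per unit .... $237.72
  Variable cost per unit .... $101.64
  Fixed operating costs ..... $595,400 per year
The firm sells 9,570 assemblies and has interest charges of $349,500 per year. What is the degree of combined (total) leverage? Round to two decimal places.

Total contribution margin = 9,570 × $136.08 = $1,302,285.60.
Subtracting fixed costs: EBIT = $1,302,285.60 − $595,400 = $706,885.60. Interest = $349,500.00, so EBIT − I = $357,385.60.
Degree of total leverage = total CM / (EBIT − interest) = $1,302,285.60 / $357,385.60 = 3.6439.

3.64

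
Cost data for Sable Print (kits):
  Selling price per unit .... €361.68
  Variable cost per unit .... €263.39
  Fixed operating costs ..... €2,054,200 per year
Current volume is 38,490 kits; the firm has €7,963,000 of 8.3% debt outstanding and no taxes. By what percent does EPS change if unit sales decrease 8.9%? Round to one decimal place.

At 38,490 units, contribution = 38,490 × €98.29 = €3,783,182.10.
EBIT = €3,783,182.10 − €2,054,200 = €1,728,982.10.
After interest of €660,929.00, pre-tax earnings = €1,068,053.10.
Degree of combined leverage = contribution ÷ (EBIT − I) = €3,783,182.10 ÷ €1,068,053.10 = 3.5421.
%ΔEPS = DCL × %ΔSales = 3.5421 × -8.9% = -31.5%.

-31.5%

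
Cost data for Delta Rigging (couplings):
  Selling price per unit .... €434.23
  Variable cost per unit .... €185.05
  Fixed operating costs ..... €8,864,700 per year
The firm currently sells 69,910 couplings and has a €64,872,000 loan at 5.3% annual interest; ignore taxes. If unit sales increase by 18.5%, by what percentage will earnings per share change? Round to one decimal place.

Contribution at this volume is 69,910 × €249.18 = €17,420,173.80.
Operating income = contribution − fixed costs = €17,420,173.80 − €8,864,700 = €8,555,473.80.
After interest of €3,438,216.00, pre-tax earnings = €5,117,257.80.
DCL = total CM / (EBIT − I) = €17,420,173.80 / €5,117,257.80 = 3.4042.
%ΔEPS = DCL × %ΔSales = 3.4042 × +18.5% = +63.0%.

+63.0%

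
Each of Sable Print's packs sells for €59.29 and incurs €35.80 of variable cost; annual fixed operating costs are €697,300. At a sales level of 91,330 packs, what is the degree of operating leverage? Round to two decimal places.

1.48

Total contribution margin = 91,330 × €23.49 = €2,145,341.70.
Operating income = contribution − fixed costs = €2,145,341.70 − €697,300 = €1,448,041.70.
So DOL = total CM / EBIT = €2,145,341.70 / €1,448,041.70 = 1.4815.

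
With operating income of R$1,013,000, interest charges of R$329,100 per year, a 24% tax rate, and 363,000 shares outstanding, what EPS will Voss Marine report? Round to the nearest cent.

Pre-tax income = R$1,013,000 − R$329,100.00 = R$683,900.00.
After tax at 24%: net income = R$683,900.00 × 0.76 = R$519,764.00.
EPS = R$519,764.00 ÷ 363,000 = R$1.43.

R$1.43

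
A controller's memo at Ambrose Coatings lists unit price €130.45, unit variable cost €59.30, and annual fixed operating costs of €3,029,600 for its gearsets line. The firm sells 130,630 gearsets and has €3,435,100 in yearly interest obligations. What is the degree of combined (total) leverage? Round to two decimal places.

3.28

Contribution at this volume is 130,630 × €71.15 = €9,294,324.50.
Operating income = contribution − fixed costs = €9,294,324.50 − €3,029,600 = €6,264,724.50. Interest = €3,435,100.00.
DOL = €9,294,324.50 ÷ €6,264,724.50 = 1.4836; DFL = €6,264,724.50 ÷ €2,829,624.50 = 2.2140.
Combined leverage = 1.4836 × 2.2140 = 3.2847.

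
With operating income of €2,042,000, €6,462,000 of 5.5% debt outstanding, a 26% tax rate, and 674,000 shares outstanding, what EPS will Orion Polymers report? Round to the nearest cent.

€1.85

Interest = €355,410.00, so EBT = €2,042,000 − €355,410.00 = €1,686,590.00.
Net income = €1,686,590.00 × (1 − 0.26) = €1,248,076.60.
Per share: €1,248,076.60 / 674,000 shares = €1.85.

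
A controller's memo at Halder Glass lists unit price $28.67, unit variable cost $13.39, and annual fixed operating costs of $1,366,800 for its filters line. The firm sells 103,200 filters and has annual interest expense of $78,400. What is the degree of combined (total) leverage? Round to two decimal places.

Total contribution margin = 103,200 × $15.28 = $1,576,896.00.
Operating income = contribution − fixed costs = $1,576,896.00 − $1,366,800 = $210,096.00. Interest = $78,400.00.
DOL = $1,576,896.00 ÷ $210,096.00 = 7.5056; DFL = $210,096.00 ÷ $131,696.00 = 1.5953.
DCL = DOL × DFL = 7.5056 × 1.5953 = 11.9737.

11.97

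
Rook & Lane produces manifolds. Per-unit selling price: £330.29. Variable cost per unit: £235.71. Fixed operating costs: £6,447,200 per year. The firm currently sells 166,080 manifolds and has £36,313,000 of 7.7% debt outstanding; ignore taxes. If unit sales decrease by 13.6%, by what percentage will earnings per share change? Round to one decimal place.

At 166,080 units, contribution = 166,080 × £94.58 = £15,707,846.40.
Operating income = contribution − fixed costs = £15,707,846.40 − £6,447,200 = £9,260,646.40.
Interest = £2,796,101.00, so EBIT − I = £6,464,545.40.
DCL = total CM / (EBIT − I) = £15,707,846.40 / £6,464,545.40 = 2.4298.
%ΔEPS = DCL × %ΔSales = 2.4298 × -13.6% = -33.0%.

-33.0%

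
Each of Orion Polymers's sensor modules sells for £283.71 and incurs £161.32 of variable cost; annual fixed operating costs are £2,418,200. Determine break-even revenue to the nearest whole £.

£5,605,585

CM per unit = £283.71 − £161.32 = £122.39; CM ratio = £122.39 / £283.71 = 0.4314.
Break-even sales = FC ÷ CM ratio = £2,418,200 × £283.71 / £122.39 = £5,605,585.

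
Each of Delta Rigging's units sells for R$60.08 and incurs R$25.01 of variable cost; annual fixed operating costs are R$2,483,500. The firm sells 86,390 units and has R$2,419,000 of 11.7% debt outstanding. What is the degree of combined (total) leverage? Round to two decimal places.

11.51

At 86,390 units, contribution = 86,390 × R$35.07 = R$3,029,697.30.
EBIT = R$3,029,697.30 − R$2,483,500 = R$546,197.30. Interest = R$283,023.00.
DOL = R$3,029,697.30 ÷ R$546,197.30 = 5.5469; DFL = R$546,197.30 ÷ R$263,174.30 = 2.0754.
DCL = DOL × DFL = 5.5469 × 2.0754 = 11.5120.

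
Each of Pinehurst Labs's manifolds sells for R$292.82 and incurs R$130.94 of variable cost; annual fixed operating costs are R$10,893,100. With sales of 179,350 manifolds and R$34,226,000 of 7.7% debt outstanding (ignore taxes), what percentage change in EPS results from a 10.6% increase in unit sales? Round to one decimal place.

Contribution at this volume is 179,350 × R$161.88 = R$29,033,178.00.
Subtracting fixed costs: EBIT = R$29,033,178.00 − R$10,893,100 = R$18,140,078.00.
Interest = R$2,635,402.00, so EBIT − I = R$15,504,676.00.
DCL = total CM / (EBIT − I) = R$29,033,178.00 / R$15,504,676.00 = 1.8725.
EPS therefore changes by 1.8725 × (+10.6%) = +19.8%.

+19.8%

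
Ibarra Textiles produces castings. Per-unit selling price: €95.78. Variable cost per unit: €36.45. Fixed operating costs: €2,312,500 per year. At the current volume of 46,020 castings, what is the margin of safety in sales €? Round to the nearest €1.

€674,587

Each unit contributes €95.78 − €36.45 = €59.33. Break-even units = €2,312,500 ÷ €59.33 = 38,976.91; break-even revenue = 38,976.91 × €95.78 = €3,733,208.33.
Actual sales revenue = 46,020 × €95.78 = €4,407,795.60.
Margin of safety = €4,407,795.60 − €3,733,208.33 = €674,587.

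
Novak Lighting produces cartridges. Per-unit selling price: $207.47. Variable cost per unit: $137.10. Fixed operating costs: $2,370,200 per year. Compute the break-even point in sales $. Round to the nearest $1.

Contribution margin per unit = $207.47 − $137.10 = $70.37, a CM ratio of $70.37 ÷ $207.47 = 0.3392.
Break-even revenue = fixed costs × price ÷ CM = $2,370,200 × $207.47 ÷ $70.37 = $6,987,998.

$6,987,998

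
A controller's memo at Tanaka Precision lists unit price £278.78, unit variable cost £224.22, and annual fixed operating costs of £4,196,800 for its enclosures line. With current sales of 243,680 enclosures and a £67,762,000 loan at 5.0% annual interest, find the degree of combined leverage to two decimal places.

2.33

At 243,680 units, contribution = 243,680 × £54.56 = £13,295,180.80.
EBIT = £13,295,180.80 − £4,196,800 = £9,098,380.80. Interest = £3,388,100.00, so EBIT − I = £5,710,280.80.
DCL = contribution ÷ (EBIT − I) = £13,295,180.80 ÷ £5,710,280.80 = 2.3283.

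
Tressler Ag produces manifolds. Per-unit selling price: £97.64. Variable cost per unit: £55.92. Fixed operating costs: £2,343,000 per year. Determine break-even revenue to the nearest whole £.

CM per unit = £97.64 − £55.92 = £41.72; CM ratio = £41.72 / £97.64 = 0.4273.
Break-even sales = FC ÷ CM ratio = £2,343,000 × £97.64 / £41.72 = £5,483,474.

£5,483,474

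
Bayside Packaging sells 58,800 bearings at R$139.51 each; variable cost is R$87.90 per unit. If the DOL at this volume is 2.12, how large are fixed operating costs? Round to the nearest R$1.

Total contribution margin = 58,800 × R$51.61 = R$3,034,668.00.
Since DOL = CM ÷ EBIT, EBIT = R$3,034,668.00 ÷ 2.12 = R$1,431,447.17.
Fixed costs = CM − EBIT = R$3,034,668.00 − R$1,431,447.17 = R$1,603,221.

R$1,603,221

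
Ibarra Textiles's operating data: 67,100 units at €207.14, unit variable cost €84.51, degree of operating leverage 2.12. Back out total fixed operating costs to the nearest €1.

€4,347,118

At 67,100 units, contribution = 67,100 × €122.63 = €8,228,473.00.
Since DOL = CM ÷ EBIT, EBIT = €8,228,473.00 ÷ 2.12 = €3,881,355.19.
And FC = contribution − EBIT = €8,228,473.00 − €3,881,355.19 = €4,347,118.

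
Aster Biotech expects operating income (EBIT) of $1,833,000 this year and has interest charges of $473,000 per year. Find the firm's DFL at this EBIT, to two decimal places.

1.35

Interest = $473,000.00.
DFL = EBIT ÷ (EBIT − I) = $1,833,000 ÷ ($1,833,000 − $473,000.00) = $1,833,000 ÷ $1,360,000.00 = 1.3478.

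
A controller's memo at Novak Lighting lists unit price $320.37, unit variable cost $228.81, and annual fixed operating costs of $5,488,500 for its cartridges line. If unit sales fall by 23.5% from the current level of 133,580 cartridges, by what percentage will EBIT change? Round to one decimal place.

-42.6%

Contribution at this volume is 133,580 × $91.56 = $12,230,584.80.
Subtracting fixed costs: EBIT = $12,230,584.80 − $5,488,500 = $6,742,084.80.
DOL = contribution ÷ EBIT = $12,230,584.80 ÷ $6,742,084.80 = 1.8141.
Operating income changes by 1.8141 × -23.5% = -42.6%.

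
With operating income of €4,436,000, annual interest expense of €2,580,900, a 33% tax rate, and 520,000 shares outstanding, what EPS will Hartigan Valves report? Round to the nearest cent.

€2.39

Interest = €2,580,900.00, so EBT = €4,436,000 − €2,580,900.00 = €1,855,100.00.
Net income = €1,855,100.00 × (1 − 0.33) = €1,242,917.00.
Per share: €1,242,917.00 / 520,000 shares = €2.39.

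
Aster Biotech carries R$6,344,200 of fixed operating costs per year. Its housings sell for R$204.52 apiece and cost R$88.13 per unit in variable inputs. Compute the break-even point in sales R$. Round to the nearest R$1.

Contribution margin per unit = R$204.52 − R$88.13 = R$116.39, a CM ratio of R$116.39 ÷ R$204.52 = 0.5691.
Break-even revenue = fixed costs × price ÷ CM = R$6,344,200 × R$204.52 ÷ R$116.39 = R$11,148,001.

R$11,148,001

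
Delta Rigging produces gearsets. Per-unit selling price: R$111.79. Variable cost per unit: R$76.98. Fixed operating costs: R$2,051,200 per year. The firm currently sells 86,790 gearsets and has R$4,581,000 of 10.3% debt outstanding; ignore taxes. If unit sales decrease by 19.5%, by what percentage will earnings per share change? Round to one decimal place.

-118.3%

Contribution at this volume is 86,790 × R$34.81 = R$3,021,159.90.
Subtracting fixed costs: EBIT = R$3,021,159.90 − R$2,051,200 = R$969,959.90.
After interest of R$471,843.00, pre-tax earnings = R$498,116.90.
Degree of combined leverage = contribution ÷ (EBIT − I) = R$3,021,159.90 ÷ R$498,116.90 = 6.0652.
EPS therefore changes by 6.0652 × (-19.5%) = -118.3%.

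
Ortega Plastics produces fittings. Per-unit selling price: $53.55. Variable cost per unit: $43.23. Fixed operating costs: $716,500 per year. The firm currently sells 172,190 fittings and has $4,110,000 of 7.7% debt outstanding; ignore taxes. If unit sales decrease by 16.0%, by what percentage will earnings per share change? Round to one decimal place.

At 172,190 units, contribution = 172,190 × $10.32 = $1,777,000.80.
EBIT = $1,777,000.80 − $716,500 = $1,060,500.80.
Interest = $316,470.00, so EBIT − I = $744,030.80.
DCL = total CM / (EBIT − I) = $1,777,000.80 / $744,030.80 = 2.3883.
%ΔEPS = DCL × %ΔSales = 2.3883 × -16.0% = -38.2%.

-38.2%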